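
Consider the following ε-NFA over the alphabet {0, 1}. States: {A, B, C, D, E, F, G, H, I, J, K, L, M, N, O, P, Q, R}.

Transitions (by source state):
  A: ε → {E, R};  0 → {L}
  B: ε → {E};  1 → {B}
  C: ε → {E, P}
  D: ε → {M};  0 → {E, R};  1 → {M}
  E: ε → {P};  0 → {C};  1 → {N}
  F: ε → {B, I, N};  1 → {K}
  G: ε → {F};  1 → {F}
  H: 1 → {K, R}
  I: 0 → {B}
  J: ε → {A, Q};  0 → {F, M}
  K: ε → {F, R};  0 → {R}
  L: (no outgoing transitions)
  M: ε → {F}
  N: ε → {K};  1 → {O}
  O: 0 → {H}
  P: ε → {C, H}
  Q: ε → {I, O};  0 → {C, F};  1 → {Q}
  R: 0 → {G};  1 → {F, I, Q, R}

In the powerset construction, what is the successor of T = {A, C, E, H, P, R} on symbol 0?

A on 0 → {L}.
E on 0 → {C}.
R on 0 → {G}.
No 0-transition from C, H, P.
Union after reading 0: {C, G, L}.
Now take the ε-closure:
From C via ε: add E, P.
From G via ε: add F.
From F via ε: add B, I, N.
From P via ε: add H.
From N via ε: add K.
From K via ε: add R.
No new states can be added; the closed set is {B, C, E, F, G, H, I, K, L, N, P, R}.

{B, C, E, F, G, H, I, K, L, N, P, R}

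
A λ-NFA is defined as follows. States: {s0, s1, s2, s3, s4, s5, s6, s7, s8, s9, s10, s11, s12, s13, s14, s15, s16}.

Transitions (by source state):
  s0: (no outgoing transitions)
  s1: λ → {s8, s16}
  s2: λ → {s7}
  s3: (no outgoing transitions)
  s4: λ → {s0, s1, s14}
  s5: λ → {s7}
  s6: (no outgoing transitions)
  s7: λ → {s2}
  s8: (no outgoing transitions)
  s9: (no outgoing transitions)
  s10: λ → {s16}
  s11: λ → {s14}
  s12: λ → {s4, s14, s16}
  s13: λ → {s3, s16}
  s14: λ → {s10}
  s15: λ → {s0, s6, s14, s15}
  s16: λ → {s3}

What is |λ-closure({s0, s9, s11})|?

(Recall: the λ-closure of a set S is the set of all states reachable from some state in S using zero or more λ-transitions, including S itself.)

Start with {s0, s9, s11}.
From s11 via λ: add s14.
From s14 via λ: add s10.
From s10 via λ: add s16.
From s16 via λ: add s3.
λ-closure = {s0, s3, s9, s10, s11, s14, s16}, which has 7 states.

7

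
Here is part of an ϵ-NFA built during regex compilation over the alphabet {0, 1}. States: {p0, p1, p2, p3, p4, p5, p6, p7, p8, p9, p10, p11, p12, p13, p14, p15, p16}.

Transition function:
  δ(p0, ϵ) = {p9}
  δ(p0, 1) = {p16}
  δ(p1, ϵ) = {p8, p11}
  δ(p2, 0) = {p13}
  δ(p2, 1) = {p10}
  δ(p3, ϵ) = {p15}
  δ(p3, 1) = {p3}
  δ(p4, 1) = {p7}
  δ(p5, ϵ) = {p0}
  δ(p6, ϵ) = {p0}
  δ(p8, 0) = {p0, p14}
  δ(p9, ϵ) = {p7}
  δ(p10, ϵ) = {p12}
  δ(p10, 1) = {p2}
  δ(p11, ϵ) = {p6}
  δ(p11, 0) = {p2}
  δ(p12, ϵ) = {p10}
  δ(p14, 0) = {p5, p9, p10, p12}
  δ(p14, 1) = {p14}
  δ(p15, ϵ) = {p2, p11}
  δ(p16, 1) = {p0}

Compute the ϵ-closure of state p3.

Start with {p3}.
From p3 via ϵ: add p15.
From p15 via ϵ: add p2, p11.
From p11 via ϵ: add p6.
From p6 via ϵ: add p0.
From p0 via ϵ: add p9.
From p9 via ϵ: add p7.
No new states can be added; the closed set is {p0, p2, p3, p6, p7, p9, p11, p15}.

{p0, p2, p3, p6, p7, p9, p11, p15}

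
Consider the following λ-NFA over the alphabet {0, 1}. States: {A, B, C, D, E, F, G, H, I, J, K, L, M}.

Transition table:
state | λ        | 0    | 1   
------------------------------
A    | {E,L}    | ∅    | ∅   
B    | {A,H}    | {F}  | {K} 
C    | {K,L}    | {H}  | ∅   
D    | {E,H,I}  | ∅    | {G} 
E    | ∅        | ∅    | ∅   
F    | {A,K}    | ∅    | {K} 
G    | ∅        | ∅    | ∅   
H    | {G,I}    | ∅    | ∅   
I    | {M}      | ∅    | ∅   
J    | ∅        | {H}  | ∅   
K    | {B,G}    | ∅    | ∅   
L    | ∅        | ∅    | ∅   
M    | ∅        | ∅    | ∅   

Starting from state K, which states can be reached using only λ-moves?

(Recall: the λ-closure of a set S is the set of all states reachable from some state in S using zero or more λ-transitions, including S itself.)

Start with {K}.
From K via λ: add B, G.
From B via λ: add A, H.
From A via λ: add E, L.
From H via λ: add I.
From I via λ: add M.
No new states can be added; the closed set is {A, B, E, G, H, I, K, L, M}.

{A, B, E, G, H, I, K, L, M}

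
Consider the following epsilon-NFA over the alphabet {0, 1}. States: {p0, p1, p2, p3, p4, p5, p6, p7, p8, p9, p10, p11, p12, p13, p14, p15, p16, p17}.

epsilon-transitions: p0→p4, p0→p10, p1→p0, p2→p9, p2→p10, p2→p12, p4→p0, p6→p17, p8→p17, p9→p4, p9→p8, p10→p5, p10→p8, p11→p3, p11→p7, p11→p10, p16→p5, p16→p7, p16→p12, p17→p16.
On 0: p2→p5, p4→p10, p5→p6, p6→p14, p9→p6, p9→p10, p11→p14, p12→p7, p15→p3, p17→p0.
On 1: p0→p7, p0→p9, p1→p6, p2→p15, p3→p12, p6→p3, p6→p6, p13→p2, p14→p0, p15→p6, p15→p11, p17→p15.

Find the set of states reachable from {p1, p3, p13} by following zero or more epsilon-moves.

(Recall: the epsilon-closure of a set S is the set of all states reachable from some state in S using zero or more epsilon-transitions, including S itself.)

{p0, p1, p3, p4, p5, p7, p8, p10, p12, p13, p16, p17}

Start with {p1, p3, p13}.
From p1 via epsilon: add p0.
From p0 via epsilon: add p4, p10.
From p10 via epsilon: add p5, p8.
From p8 via epsilon: add p17.
From p17 via epsilon: add p16.
From p16 via epsilon: add p7, p12.
No new states can be added; the closed set is {p0, p1, p3, p4, p5, p7, p8, p10, p12, p13, p16, p17}.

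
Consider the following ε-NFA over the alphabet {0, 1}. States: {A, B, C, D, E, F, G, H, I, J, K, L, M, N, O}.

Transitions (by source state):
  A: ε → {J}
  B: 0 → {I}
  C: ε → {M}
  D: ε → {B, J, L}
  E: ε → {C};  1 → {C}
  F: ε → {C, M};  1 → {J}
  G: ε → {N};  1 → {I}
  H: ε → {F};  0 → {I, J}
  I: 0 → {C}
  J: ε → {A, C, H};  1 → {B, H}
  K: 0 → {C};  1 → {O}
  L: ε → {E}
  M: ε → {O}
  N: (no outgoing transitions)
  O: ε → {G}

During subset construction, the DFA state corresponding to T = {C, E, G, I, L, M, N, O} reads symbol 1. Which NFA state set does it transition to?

{C, G, I, M, N, O}

E on 1 → {C}.
G on 1 → {I}.
No 1-transition from C, I, L, M, N, O.
Union after reading 1: {C, I}.
Now take the ε-closure:
From C via ε: add M.
From M via ε: add O.
From O via ε: add G.
From G via ε: add N.
No new states can be added; the closed set is {C, G, I, M, N, O}.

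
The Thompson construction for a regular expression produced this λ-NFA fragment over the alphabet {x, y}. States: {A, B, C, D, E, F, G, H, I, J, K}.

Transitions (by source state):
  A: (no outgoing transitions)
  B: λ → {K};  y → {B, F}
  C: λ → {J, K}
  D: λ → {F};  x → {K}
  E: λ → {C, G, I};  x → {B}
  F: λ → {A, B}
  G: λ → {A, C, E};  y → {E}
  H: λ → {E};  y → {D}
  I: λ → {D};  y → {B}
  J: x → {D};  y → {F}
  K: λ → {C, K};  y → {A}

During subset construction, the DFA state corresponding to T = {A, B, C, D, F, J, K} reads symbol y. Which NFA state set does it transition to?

B on y → {B, F}.
J on y → {F}.
K on y → {A}.
No y-transition from A, C, D, F.
Union after reading y: {A, B, F}.
Now take the λ-closure:
From B via λ: add K.
From K via λ: add C.
From C via λ: add J.
No new states can be added; the closed set is {A, B, C, F, J, K}.

{A, B, C, F, J, K}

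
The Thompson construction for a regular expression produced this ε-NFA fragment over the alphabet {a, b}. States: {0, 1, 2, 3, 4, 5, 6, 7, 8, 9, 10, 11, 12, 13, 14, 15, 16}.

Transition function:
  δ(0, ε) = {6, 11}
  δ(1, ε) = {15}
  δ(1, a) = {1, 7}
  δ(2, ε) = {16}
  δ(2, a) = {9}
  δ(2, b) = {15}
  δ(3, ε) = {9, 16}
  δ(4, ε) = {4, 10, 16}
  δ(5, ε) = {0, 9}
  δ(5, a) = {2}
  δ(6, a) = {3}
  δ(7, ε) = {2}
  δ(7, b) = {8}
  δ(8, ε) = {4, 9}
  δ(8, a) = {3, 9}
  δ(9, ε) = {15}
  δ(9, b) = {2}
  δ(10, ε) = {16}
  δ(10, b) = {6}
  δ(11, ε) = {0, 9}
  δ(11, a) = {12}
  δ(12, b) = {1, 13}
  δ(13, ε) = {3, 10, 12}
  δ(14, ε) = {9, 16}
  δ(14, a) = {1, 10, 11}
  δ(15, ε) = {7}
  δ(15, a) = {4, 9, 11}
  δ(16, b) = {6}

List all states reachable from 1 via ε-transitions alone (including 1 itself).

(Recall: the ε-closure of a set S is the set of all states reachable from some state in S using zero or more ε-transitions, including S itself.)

Start with {1}.
From 1 via ε: add 15.
From 15 via ε: add 7.
From 7 via ε: add 2.
From 2 via ε: add 16.
No new states can be added; the closed set is {1, 2, 7, 15, 16}.

{1, 2, 7, 15, 16}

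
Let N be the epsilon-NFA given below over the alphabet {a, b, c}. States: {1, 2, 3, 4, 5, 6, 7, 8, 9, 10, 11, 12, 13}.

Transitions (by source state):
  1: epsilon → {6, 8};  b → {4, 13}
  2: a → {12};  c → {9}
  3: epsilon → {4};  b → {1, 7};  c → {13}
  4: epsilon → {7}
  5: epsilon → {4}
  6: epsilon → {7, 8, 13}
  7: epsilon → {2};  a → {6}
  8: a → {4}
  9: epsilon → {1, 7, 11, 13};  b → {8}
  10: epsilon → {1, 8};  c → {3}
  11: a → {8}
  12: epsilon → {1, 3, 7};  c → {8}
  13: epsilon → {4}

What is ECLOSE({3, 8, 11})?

Start with {3, 8, 11}.
From 3 via epsilon: add 4.
From 4 via epsilon: add 7.
From 7 via epsilon: add 2.
No new states can be added; the closed set is {2, 3, 4, 7, 8, 11}.

{2, 3, 4, 7, 8, 11}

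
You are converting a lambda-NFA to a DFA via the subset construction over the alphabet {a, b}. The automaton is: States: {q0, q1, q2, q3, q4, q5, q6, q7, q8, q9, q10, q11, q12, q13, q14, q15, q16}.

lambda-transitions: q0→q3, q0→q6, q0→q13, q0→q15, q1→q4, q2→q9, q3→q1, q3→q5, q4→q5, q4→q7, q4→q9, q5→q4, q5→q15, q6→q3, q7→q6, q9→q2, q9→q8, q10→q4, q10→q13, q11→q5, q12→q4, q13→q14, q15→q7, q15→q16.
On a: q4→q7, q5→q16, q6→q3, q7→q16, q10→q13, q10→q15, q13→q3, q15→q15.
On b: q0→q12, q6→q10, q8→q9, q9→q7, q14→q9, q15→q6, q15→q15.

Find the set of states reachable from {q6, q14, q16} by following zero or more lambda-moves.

{q1, q2, q3, q4, q5, q6, q7, q8, q9, q14, q15, q16}

Start with {q6, q14, q16}.
From q6 via lambda: add q3.
From q3 via lambda: add q1, q5.
From q1 via lambda: add q4.
From q5 via lambda: add q15.
From q4 via lambda: add q7, q9.
From q9 via lambda: add q2, q8.
No new states can be added; the closed set is {q1, q2, q3, q4, q5, q6, q7, q8, q9, q14, q15, q16}.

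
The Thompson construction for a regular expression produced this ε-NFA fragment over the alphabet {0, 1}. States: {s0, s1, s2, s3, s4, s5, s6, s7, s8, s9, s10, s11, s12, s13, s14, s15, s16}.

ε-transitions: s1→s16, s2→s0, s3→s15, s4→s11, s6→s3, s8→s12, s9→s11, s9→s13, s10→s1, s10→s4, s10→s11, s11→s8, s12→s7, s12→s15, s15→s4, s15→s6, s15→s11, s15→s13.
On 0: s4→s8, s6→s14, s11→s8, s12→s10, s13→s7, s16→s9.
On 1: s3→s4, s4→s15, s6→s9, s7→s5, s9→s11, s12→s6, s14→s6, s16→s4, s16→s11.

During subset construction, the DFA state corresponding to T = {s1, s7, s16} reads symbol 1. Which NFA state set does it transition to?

s7 on 1 → {s5}.
s16 on 1 → {s4, s11}.
No 1-transition from s1.
Union after reading 1: {s4, s5, s11}.
Now take the ε-closure:
From s11 via ε: add s8.
From s8 via ε: add s12.
From s12 via ε: add s7, s15.
From s15 via ε: add s6, s13.
From s6 via ε: add s3.
No new states can be added; the closed set is {s3, s4, s5, s6, s7, s8, s11, s12, s13, s15}.

{s3, s4, s5, s6, s7, s8, s11, s12, s13, s15}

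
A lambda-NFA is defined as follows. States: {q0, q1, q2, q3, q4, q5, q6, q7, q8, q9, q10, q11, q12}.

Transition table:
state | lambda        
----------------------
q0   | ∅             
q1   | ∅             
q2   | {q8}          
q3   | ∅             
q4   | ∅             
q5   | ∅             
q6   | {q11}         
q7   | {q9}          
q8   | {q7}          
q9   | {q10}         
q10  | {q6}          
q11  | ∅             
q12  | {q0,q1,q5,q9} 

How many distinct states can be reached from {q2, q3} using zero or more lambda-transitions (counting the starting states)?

Start with {q2, q3}.
From q2 via lambda: add q8.
From q8 via lambda: add q7.
From q7 via lambda: add q9.
From q9 via lambda: add q10.
From q10 via lambda: add q6.
From q6 via lambda: add q11.
lambda-closure = {q2, q3, q6, q7, q8, q9, q10, q11}, which has 8 states.

8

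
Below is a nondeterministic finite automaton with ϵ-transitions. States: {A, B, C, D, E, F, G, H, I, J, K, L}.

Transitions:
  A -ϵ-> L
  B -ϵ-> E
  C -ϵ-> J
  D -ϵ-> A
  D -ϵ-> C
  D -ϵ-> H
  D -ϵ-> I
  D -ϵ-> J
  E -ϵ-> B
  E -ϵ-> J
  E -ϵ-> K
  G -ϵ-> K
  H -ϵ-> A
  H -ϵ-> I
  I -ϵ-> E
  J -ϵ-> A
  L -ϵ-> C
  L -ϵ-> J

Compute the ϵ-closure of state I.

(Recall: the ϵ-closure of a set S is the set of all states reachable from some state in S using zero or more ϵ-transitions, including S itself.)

{A, B, C, E, I, J, K, L}

Start with {I}.
From I via ϵ: add E.
From E via ϵ: add B, J, K.
From J via ϵ: add A.
From A via ϵ: add L.
From L via ϵ: add C.
No new states can be added; the closed set is {A, B, C, E, I, J, K, L}.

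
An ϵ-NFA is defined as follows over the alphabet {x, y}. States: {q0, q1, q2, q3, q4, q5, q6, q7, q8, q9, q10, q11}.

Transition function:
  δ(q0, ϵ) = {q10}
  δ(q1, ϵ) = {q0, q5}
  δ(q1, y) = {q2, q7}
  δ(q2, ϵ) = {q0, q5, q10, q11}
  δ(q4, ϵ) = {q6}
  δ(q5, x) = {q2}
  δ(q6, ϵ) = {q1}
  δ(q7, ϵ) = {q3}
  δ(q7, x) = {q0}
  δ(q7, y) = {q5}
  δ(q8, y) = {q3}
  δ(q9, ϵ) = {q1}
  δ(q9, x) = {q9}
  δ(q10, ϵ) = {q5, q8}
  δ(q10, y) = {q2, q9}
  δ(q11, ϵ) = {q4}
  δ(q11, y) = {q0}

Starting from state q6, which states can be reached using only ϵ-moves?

{q0, q1, q5, q6, q8, q10}

Start with {q6}.
From q6 via ϵ: add q1.
From q1 via ϵ: add q0, q5.
From q0 via ϵ: add q10.
From q10 via ϵ: add q8.
No new states can be added; the closed set is {q0, q1, q5, q6, q8, q10}.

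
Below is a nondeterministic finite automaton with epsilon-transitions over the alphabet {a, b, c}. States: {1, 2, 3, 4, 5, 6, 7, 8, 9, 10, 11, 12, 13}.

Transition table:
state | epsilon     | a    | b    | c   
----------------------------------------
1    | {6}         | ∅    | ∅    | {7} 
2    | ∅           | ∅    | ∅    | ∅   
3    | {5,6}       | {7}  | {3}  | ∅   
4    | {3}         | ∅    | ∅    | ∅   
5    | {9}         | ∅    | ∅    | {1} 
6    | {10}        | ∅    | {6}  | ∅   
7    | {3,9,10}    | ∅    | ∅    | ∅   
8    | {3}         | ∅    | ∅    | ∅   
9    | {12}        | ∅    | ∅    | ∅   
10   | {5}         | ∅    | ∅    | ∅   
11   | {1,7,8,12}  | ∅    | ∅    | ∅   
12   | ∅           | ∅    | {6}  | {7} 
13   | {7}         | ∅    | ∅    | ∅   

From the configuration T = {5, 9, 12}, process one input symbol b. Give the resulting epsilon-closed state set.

{5, 6, 9, 10, 12}

12 on b → {6}.
No b-transition from 5, 9.
Union after reading b: {6}.
Now take the epsilon-closure:
From 6 via epsilon: add 10.
From 10 via epsilon: add 5.
From 5 via epsilon: add 9.
From 9 via epsilon: add 12.
No new states can be added; the closed set is {5, 6, 9, 10, 12}.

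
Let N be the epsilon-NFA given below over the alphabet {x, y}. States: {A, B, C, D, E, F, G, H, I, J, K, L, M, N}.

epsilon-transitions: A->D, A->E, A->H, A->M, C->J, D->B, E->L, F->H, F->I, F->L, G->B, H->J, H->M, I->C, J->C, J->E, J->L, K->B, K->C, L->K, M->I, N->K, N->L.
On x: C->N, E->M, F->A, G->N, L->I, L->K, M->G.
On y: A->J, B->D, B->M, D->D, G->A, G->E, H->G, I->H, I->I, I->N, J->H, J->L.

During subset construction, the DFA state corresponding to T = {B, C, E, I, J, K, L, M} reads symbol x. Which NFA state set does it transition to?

{B, C, E, G, I, J, K, L, M, N}

C on x → {N}.
E on x → {M}.
L on x → {I, K}.
M on x → {G}.
No x-transition from B, I, J, K.
Union after reading x: {G, I, K, M, N}.
Now take the epsilon-closure:
From G via epsilon: add B.
From I via epsilon: add C.
From N via epsilon: add L.
From C via epsilon: add J.
From J via epsilon: add E.
No new states can be added; the closed set is {B, C, E, G, I, J, K, L, M, N}.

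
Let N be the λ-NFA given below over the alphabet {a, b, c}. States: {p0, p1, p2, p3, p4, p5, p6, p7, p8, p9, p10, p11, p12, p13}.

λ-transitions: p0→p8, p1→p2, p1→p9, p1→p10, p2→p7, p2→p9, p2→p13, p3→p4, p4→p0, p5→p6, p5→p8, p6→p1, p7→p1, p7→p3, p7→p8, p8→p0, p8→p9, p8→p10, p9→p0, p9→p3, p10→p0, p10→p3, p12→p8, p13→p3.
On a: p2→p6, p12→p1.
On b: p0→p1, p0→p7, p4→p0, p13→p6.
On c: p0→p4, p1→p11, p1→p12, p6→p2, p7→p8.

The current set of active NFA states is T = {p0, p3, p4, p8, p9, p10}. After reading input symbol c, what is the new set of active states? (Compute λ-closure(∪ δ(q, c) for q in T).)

p0 on c → {p4}.
No c-transition from p3, p4, p8, p9, p10.
Union after reading c: {p4}.
Now take the λ-closure:
From p4 via λ: add p0.
From p0 via λ: add p8.
From p8 via λ: add p9, p10.
From p9 via λ: add p3.
No new states can be added; the closed set is {p0, p3, p4, p8, p9, p10}.

{p0, p3, p4, p8, p9, p10}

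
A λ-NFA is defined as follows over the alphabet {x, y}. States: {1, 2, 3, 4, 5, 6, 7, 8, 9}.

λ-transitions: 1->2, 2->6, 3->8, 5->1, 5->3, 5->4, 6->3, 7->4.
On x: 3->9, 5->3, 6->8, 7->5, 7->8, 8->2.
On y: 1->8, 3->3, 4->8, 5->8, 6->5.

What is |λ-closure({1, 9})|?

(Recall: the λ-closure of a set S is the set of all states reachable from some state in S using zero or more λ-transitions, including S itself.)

Start with {1, 9}.
From 1 via λ: add 2.
From 2 via λ: add 6.
From 6 via λ: add 3.
From 3 via λ: add 8.
λ-closure = {1, 2, 3, 6, 8, 9}, which has 6 states.

6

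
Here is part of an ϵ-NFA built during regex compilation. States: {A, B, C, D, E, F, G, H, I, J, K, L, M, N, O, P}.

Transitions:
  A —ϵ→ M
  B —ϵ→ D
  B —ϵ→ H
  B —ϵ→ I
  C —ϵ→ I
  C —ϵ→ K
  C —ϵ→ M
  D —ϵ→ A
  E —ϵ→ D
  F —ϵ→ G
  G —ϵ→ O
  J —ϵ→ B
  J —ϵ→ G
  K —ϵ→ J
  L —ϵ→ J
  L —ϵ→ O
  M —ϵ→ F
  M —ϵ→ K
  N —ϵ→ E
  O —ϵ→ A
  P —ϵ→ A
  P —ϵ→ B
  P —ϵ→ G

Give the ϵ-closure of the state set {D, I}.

Start with {D, I}.
From D via ϵ: add A.
From A via ϵ: add M.
From M via ϵ: add F, K.
From F via ϵ: add G.
From K via ϵ: add J.
From G via ϵ: add O.
From J via ϵ: add B.
From B via ϵ: add H.
No new states can be added; the closed set is {A, B, D, F, G, H, I, J, K, M, O}.

{A, B, D, F, G, H, I, J, K, M, O}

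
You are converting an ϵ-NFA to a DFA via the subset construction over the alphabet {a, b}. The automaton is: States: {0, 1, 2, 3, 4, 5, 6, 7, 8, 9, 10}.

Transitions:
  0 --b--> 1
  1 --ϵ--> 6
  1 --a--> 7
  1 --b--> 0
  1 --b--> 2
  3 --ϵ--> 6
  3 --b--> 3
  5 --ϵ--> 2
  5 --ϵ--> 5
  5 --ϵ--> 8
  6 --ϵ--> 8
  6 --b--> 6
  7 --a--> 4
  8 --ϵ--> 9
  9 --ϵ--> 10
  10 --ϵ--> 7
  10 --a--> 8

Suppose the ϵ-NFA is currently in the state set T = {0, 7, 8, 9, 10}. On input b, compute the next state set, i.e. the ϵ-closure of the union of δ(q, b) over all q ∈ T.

{1, 6, 7, 8, 9, 10}

0 on b → {1}.
No b-transition from 7, 8, 9, 10.
Union after reading b: {1}.
Now take the ϵ-closure:
From 1 via ϵ: add 6.
From 6 via ϵ: add 8.
From 8 via ϵ: add 9.
From 9 via ϵ: add 10.
From 10 via ϵ: add 7.
No new states can be added; the closed set is {1, 6, 7, 8, 9, 10}.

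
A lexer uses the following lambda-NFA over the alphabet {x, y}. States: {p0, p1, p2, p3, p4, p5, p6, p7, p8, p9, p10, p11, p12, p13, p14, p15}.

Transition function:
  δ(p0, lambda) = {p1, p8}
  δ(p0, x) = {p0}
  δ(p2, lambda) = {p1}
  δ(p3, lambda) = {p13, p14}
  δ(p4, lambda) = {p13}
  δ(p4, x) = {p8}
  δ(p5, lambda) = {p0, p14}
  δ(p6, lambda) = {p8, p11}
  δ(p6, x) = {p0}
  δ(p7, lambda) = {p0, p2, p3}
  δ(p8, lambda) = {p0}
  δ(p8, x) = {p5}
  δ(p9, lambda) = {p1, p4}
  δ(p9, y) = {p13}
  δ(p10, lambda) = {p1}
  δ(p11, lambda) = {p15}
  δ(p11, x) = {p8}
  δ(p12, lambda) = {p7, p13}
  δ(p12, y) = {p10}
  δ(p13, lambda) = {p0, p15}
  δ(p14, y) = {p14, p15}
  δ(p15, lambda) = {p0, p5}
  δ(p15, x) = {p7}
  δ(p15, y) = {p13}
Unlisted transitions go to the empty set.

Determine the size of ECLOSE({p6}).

8

Start with {p6}.
From p6 via lambda: add p8, p11.
From p8 via lambda: add p0.
From p11 via lambda: add p15.
From p0 via lambda: add p1.
From p15 via lambda: add p5.
From p5 via lambda: add p14.
lambda-closure = {p0, p1, p5, p6, p8, p11, p14, p15}, which has 8 states.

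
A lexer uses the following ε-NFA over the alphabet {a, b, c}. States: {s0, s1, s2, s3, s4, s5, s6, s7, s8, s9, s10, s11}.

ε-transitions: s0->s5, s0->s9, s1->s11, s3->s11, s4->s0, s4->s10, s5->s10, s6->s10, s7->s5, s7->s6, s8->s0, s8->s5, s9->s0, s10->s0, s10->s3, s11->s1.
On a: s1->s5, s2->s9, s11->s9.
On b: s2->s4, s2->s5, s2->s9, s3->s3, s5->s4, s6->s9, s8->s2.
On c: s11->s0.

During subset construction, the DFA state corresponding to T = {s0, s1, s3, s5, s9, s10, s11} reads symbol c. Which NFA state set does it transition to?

{s0, s1, s3, s5, s9, s10, s11}

s11 on c → {s0}.
No c-transition from s0, s1, s3, s5, s9, s10.
Union after reading c: {s0}.
Now take the ε-closure:
From s0 via ε: add s5, s9.
From s5 via ε: add s10.
From s10 via ε: add s3.
From s3 via ε: add s11.
From s11 via ε: add s1.
No new states can be added; the closed set is {s0, s1, s3, s5, s9, s10, s11}.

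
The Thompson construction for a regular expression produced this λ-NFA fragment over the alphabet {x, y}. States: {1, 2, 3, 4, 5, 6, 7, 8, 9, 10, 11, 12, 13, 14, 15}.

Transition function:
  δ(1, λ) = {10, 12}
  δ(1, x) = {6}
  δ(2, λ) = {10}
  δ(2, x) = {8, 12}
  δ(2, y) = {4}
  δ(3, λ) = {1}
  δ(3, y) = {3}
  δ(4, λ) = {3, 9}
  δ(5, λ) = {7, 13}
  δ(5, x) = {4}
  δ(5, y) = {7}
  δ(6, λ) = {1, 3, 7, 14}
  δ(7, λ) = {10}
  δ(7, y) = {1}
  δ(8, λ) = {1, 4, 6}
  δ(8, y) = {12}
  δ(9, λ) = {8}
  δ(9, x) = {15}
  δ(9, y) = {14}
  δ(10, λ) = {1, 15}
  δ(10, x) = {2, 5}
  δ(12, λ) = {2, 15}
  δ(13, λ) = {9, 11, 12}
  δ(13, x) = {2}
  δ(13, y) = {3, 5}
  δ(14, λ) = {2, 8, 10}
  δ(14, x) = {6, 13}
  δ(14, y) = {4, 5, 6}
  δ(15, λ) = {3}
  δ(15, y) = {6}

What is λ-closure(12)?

{1, 2, 3, 10, 12, 15}

Start with {12}.
From 12 via λ: add 2, 15.
From 2 via λ: add 10.
From 15 via λ: add 3.
From 3 via λ: add 1.
No new states can be added; the closed set is {1, 2, 3, 10, 12, 15}.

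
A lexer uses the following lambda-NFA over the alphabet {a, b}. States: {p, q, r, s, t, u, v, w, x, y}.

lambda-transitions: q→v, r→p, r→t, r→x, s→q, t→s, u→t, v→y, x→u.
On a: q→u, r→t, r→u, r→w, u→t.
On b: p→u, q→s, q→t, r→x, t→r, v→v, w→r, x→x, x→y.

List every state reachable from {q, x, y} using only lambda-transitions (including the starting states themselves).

Start with {q, x, y}.
From q via lambda: add v.
From x via lambda: add u.
From u via lambda: add t.
From t via lambda: add s.
No new states can be added; the closed set is {q, s, t, u, v, x, y}.

{q, s, t, u, v, x, y}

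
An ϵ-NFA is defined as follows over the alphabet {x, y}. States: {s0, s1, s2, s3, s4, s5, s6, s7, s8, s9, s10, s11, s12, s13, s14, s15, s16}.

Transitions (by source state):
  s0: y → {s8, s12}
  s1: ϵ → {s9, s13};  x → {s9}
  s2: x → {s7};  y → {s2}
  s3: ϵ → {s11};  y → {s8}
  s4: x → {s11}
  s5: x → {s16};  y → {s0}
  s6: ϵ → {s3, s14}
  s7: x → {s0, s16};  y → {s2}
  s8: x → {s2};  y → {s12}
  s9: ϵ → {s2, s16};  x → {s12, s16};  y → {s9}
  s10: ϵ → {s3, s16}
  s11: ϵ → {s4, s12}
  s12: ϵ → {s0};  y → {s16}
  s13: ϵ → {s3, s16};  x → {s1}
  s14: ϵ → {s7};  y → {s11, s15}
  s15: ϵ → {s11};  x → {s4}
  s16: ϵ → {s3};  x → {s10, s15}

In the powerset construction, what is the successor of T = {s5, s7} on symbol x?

{s0, s3, s4, s11, s12, s16}

s5 on x → {s16}.
s7 on x → {s0, s16}.
Union after reading x: {s0, s16}.
Now take the ϵ-closure:
From s16 via ϵ: add s3.
From s3 via ϵ: add s11.
From s11 via ϵ: add s4, s12.
No new states can be added; the closed set is {s0, s3, s4, s11, s12, s16}.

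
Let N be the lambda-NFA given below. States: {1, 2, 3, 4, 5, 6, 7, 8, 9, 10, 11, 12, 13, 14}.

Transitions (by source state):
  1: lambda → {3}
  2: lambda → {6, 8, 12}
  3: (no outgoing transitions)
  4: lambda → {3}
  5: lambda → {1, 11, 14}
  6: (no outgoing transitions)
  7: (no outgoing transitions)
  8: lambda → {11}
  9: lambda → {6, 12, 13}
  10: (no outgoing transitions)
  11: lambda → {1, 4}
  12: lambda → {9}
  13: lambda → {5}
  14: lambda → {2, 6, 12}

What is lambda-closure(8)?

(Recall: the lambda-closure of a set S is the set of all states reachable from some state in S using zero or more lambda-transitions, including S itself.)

Start with {8}.
From 8 via lambda: add 11.
From 11 via lambda: add 1, 4.
From 1 via lambda: add 3.
No new states can be added; the closed set is {1, 3, 4, 8, 11}.

{1, 3, 4, 8, 11}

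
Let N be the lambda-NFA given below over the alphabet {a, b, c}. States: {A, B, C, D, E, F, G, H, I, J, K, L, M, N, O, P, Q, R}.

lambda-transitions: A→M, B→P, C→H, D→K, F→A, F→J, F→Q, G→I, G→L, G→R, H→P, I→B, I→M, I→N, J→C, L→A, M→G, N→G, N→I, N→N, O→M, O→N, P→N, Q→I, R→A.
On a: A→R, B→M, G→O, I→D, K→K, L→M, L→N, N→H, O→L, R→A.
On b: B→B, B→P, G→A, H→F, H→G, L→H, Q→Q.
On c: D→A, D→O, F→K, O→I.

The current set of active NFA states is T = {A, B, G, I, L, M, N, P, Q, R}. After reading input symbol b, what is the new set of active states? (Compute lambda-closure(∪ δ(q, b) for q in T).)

B on b → {B, P}.
G on b → {A}.
L on b → {H}.
Q on b → {Q}.
No b-transition from A, I, M, N, P, R.
Union after reading b: {A, B, H, P, Q}.
Now take the lambda-closure:
From A via lambda: add M.
From P via lambda: add N.
From Q via lambda: add I.
From M via lambda: add G.
From G via lambda: add L, R.
No new states can be added; the closed set is {A, B, G, H, I, L, M, N, P, Q, R}.

{A, B, G, H, I, L, M, N, P, Q, R}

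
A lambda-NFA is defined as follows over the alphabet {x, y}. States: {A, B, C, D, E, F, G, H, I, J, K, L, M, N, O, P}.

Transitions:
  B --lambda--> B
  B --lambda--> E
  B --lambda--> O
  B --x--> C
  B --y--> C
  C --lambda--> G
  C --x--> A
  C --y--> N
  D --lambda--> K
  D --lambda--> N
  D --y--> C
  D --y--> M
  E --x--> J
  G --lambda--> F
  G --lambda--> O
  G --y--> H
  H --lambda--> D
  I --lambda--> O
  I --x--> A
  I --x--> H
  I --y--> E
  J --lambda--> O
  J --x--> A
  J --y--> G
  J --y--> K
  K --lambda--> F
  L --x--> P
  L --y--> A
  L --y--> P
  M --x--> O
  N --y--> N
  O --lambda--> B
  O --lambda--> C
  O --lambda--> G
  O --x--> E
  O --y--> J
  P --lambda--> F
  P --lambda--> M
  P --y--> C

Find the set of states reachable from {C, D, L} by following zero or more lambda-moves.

{B, C, D, E, F, G, K, L, N, O}

Start with {C, D, L}.
From C via lambda: add G.
From D via lambda: add K, N.
From G via lambda: add F, O.
From O via lambda: add B.
From B via lambda: add E.
No new states can be added; the closed set is {B, C, D, E, F, G, K, L, N, O}.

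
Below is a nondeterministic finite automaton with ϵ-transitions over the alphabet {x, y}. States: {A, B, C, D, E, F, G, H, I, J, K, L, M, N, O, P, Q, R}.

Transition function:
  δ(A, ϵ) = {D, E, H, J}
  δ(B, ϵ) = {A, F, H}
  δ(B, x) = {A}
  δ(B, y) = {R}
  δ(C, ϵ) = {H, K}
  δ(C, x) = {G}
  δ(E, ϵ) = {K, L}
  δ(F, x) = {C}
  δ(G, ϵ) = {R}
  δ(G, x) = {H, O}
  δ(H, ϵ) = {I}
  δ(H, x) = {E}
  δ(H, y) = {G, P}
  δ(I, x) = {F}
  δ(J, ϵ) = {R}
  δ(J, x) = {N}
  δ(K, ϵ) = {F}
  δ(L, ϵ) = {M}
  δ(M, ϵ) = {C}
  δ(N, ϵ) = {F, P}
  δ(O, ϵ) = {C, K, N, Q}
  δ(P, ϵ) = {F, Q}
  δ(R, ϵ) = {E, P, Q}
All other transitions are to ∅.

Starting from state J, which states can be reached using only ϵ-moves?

{C, E, F, H, I, J, K, L, M, P, Q, R}

Start with {J}.
From J via ϵ: add R.
From R via ϵ: add E, P, Q.
From E via ϵ: add K, L.
From P via ϵ: add F.
From L via ϵ: add M.
From M via ϵ: add C.
From C via ϵ: add H.
From H via ϵ: add I.
No new states can be added; the closed set is {C, E, F, H, I, J, K, L, M, P, Q, R}.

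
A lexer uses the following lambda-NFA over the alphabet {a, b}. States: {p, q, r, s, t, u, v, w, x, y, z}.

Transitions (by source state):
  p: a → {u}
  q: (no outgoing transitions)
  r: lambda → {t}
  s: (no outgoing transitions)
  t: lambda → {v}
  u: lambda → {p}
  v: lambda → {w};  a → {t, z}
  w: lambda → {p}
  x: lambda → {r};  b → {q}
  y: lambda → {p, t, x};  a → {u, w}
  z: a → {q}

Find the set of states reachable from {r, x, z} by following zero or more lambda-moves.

{p, r, t, v, w, x, z}

Start with {r, x, z}.
From r via lambda: add t.
From t via lambda: add v.
From v via lambda: add w.
From w via lambda: add p.
No new states can be added; the closed set is {p, r, t, v, w, x, z}.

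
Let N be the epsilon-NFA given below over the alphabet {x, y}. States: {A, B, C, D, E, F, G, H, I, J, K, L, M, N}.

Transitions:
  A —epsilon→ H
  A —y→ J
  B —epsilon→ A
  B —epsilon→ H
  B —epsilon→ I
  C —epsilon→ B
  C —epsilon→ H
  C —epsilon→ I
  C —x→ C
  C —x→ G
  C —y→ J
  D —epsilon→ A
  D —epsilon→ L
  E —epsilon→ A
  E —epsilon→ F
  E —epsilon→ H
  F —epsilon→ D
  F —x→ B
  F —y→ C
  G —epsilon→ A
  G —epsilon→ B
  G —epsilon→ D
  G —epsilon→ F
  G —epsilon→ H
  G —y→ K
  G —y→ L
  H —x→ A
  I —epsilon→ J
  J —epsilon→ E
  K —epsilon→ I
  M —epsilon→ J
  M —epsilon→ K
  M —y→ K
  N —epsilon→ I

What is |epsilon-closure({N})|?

Start with {N}.
From N via epsilon: add I.
From I via epsilon: add J.
From J via epsilon: add E.
From E via epsilon: add A, F, H.
From F via epsilon: add D.
From D via epsilon: add L.
epsilon-closure = {A, D, E, F, H, I, J, L, N}, which has 9 states.

9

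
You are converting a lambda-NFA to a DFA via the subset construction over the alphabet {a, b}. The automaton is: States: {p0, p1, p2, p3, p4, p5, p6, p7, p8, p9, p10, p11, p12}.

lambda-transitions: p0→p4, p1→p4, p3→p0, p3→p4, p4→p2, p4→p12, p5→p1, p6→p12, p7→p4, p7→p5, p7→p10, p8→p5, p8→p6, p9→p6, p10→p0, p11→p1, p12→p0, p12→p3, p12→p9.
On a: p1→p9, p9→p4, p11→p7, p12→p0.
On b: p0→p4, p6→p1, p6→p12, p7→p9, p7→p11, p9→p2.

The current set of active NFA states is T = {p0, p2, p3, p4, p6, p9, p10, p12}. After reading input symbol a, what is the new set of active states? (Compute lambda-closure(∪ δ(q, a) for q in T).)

p9 on a → {p4}.
p12 on a → {p0}.
No a-transition from p0, p2, p3, p4, p6, p10.
Union after reading a: {p0, p4}.
Now take the lambda-closure:
From p4 via lambda: add p2, p12.
From p12 via lambda: add p3, p9.
From p9 via lambda: add p6.
No new states can be added; the closed set is {p0, p2, p3, p4, p6, p9, p12}.

{p0, p2, p3, p4, p6, p9, p12}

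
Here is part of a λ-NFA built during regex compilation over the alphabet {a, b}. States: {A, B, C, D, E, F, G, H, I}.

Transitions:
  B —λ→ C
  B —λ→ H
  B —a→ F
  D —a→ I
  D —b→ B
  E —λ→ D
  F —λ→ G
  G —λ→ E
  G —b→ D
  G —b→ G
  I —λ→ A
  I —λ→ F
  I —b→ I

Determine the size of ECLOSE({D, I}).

6

Start with {D, I}.
From I via λ: add A, F.
From F via λ: add G.
From G via λ: add E.
λ-closure = {A, D, E, F, G, I}, which has 6 states.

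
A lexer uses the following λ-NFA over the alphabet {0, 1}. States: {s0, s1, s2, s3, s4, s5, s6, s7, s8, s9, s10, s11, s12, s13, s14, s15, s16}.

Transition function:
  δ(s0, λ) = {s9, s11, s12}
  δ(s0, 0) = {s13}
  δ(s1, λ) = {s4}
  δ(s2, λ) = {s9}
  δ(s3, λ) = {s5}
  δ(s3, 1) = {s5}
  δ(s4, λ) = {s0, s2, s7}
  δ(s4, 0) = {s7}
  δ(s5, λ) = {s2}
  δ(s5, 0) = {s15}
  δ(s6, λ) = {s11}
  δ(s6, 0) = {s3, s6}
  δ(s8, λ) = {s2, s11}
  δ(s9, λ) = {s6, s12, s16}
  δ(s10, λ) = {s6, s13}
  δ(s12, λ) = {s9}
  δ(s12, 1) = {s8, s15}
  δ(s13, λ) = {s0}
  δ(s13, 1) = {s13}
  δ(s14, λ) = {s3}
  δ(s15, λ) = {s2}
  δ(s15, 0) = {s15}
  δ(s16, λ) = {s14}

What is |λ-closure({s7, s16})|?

10

Start with {s7, s16}.
From s16 via λ: add s14.
From s14 via λ: add s3.
From s3 via λ: add s5.
From s5 via λ: add s2.
From s2 via λ: add s9.
From s9 via λ: add s6, s12.
From s6 via λ: add s11.
λ-closure = {s2, s3, s5, s6, s7, s9, s11, s12, s14, s16}, which has 10 states.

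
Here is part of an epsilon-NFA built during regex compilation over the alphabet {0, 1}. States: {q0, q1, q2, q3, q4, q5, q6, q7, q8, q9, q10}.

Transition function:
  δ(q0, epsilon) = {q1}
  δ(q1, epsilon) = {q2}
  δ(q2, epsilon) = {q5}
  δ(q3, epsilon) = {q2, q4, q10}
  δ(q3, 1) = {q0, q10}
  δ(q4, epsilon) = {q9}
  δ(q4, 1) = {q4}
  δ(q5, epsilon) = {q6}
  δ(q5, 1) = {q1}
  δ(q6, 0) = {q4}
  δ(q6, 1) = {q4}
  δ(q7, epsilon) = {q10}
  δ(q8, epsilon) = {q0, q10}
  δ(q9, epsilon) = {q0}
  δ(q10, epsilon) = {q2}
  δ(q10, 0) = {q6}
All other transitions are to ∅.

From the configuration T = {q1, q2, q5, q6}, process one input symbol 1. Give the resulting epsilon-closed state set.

{q0, q1, q2, q4, q5, q6, q9}

q5 on 1 → {q1}.
q6 on 1 → {q4}.
No 1-transition from q1, q2.
Union after reading 1: {q1, q4}.
Now take the epsilon-closure:
From q1 via epsilon: add q2.
From q4 via epsilon: add q9.
From q2 via epsilon: add q5.
From q9 via epsilon: add q0.
From q5 via epsilon: add q6.
No new states can be added; the closed set is {q0, q1, q2, q4, q5, q6, q9}.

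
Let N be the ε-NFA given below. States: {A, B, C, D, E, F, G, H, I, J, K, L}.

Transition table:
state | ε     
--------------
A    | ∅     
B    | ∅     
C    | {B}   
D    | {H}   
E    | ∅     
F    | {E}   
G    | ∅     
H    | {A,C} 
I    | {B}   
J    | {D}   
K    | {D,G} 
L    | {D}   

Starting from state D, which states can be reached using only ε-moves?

Start with {D}.
From D via ε: add H.
From H via ε: add A, C.
From C via ε: add B.
No new states can be added; the closed set is {A, B, C, D, H}.

{A, B, C, D, H}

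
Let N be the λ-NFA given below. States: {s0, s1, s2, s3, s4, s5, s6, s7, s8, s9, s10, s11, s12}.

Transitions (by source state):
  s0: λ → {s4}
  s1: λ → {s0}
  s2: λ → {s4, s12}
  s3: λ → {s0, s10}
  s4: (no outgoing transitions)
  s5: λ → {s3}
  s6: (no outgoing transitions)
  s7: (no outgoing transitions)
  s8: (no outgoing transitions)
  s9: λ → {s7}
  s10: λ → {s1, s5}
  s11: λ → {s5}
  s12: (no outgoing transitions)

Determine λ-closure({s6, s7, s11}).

Start with {s6, s7, s11}.
From s11 via λ: add s5.
From s5 via λ: add s3.
From s3 via λ: add s0, s10.
From s0 via λ: add s4.
From s10 via λ: add s1.
No new states can be added; the closed set is {s0, s1, s3, s4, s5, s6, s7, s10, s11}.

{s0, s1, s3, s4, s5, s6, s7, s10, s11}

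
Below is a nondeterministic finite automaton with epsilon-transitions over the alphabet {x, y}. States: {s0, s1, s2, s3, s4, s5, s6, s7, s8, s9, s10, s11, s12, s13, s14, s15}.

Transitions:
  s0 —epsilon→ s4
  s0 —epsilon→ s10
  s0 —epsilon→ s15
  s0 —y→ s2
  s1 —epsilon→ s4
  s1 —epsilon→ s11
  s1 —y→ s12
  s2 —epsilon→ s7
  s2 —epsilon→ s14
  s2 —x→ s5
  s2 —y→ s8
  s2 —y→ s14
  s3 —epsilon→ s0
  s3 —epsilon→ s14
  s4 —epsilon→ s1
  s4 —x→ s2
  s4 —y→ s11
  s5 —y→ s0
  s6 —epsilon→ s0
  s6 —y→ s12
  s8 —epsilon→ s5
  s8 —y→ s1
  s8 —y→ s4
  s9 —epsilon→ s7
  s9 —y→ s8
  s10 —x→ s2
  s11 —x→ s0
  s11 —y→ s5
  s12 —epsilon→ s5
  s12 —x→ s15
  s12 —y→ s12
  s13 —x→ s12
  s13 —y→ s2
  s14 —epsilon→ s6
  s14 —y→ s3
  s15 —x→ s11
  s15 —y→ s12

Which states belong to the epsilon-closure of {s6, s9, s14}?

{s0, s1, s4, s6, s7, s9, s10, s11, s14, s15}

Start with {s6, s9, s14}.
From s6 via epsilon: add s0.
From s9 via epsilon: add s7.
From s0 via epsilon: add s4, s10, s15.
From s4 via epsilon: add s1.
From s1 via epsilon: add s11.
No new states can be added; the closed set is {s0, s1, s4, s6, s7, s9, s10, s11, s14, s15}.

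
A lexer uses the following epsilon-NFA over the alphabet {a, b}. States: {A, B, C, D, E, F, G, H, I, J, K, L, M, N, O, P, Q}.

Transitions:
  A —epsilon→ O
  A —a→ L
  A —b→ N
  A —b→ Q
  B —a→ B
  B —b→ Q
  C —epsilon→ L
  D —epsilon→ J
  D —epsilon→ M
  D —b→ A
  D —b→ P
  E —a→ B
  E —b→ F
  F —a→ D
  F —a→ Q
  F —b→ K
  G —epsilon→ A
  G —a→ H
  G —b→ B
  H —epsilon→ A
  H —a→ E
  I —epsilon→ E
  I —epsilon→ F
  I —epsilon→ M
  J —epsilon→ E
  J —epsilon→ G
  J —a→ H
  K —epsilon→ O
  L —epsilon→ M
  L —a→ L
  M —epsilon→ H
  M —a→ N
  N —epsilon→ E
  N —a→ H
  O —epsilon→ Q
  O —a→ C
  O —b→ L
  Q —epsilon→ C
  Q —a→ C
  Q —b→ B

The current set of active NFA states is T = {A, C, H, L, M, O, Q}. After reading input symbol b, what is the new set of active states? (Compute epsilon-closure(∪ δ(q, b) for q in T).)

A on b → {N, Q}.
O on b → {L}.
Q on b → {B}.
No b-transition from C, H, L, M.
Union after reading b: {B, L, N, Q}.
Now take the epsilon-closure:
From L via epsilon: add M.
From N via epsilon: add E.
From Q via epsilon: add C.
From M via epsilon: add H.
From H via epsilon: add A.
From A via epsilon: add O.
No new states can be added; the closed set is {A, B, C, E, H, L, M, N, O, Q}.

{A, B, C, E, H, L, M, N, O, Q}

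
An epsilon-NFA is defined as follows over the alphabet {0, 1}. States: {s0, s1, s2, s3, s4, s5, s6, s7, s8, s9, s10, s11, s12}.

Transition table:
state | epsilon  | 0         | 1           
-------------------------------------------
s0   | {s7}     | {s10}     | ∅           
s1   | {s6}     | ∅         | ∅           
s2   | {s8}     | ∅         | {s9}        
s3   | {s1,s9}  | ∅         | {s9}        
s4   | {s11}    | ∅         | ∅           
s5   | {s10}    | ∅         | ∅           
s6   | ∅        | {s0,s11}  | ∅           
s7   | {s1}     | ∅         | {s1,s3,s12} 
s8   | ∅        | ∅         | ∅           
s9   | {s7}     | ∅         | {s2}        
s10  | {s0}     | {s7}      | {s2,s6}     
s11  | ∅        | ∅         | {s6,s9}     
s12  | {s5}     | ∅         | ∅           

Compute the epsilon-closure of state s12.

{s0, s1, s5, s6, s7, s10, s12}

Start with {s12}.
From s12 via epsilon: add s5.
From s5 via epsilon: add s10.
From s10 via epsilon: add s0.
From s0 via epsilon: add s7.
From s7 via epsilon: add s1.
From s1 via epsilon: add s6.
No new states can be added; the closed set is {s0, s1, s5, s6, s7, s10, s12}.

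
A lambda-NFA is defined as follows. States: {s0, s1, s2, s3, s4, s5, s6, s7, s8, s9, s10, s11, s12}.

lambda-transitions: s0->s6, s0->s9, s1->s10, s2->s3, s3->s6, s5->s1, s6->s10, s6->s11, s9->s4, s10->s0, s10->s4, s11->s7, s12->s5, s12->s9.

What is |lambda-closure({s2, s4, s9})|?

9

Start with {s2, s4, s9}.
From s2 via lambda: add s3.
From s3 via lambda: add s6.
From s6 via lambda: add s10, s11.
From s10 via lambda: add s0.
From s11 via lambda: add s7.
lambda-closure = {s0, s2, s3, s4, s6, s7, s9, s10, s11}, which has 9 states.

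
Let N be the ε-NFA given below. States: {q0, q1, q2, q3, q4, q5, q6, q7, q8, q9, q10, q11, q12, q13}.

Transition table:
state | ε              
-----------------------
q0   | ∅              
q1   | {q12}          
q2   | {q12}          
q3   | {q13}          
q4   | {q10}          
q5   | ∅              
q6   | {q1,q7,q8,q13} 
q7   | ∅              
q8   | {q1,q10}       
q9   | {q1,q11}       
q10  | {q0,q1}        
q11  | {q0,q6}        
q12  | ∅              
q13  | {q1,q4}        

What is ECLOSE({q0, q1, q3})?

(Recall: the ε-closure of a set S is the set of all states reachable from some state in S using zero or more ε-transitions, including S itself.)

{q0, q1, q3, q4, q10, q12, q13}

Start with {q0, q1, q3}.
From q1 via ε: add q12.
From q3 via ε: add q13.
From q13 via ε: add q4.
From q4 via ε: add q10.
No new states can be added; the closed set is {q0, q1, q3, q4, q10, q12, q13}.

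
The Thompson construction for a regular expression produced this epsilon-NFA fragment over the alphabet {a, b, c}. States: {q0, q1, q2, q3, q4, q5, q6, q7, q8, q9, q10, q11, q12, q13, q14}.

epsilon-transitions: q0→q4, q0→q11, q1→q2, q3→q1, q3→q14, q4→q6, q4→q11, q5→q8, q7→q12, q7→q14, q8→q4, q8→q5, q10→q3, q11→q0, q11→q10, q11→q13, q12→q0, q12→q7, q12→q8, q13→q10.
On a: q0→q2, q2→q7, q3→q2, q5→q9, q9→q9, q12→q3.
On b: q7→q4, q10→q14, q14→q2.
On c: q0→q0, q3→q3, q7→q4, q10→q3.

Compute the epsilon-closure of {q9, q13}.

Start with {q9, q13}.
From q13 via epsilon: add q10.
From q10 via epsilon: add q3.
From q3 via epsilon: add q1, q14.
From q1 via epsilon: add q2.
No new states can be added; the closed set is {q1, q2, q3, q9, q10, q13, q14}.

{q1, q2, q3, q9, q10, q13, q14}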